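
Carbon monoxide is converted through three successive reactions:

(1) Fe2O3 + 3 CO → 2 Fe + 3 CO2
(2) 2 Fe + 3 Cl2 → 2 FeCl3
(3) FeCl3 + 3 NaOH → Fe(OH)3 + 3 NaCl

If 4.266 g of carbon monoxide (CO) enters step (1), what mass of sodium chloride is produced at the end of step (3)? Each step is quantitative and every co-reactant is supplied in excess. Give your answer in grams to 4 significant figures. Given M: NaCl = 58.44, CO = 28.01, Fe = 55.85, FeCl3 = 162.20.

n(CO) = 4.266 / 28.01 = 0.15230 mol.
Reaction (1): CO→Fe ratio 3:2 ⇒ n(Fe) = 0.10154 mol.
Reaction (2): Fe→FeCl3 ratio 2:2 ⇒ n(FeCl3) = 0.10154 mol.
Reaction (3): FeCl3→NaCl ratio 1:3 ⇒ n(NaCl) = 0.30461 mol.
Mass of NaCl = 0.30461 × 58.44 = 17.801 g.

17.80 g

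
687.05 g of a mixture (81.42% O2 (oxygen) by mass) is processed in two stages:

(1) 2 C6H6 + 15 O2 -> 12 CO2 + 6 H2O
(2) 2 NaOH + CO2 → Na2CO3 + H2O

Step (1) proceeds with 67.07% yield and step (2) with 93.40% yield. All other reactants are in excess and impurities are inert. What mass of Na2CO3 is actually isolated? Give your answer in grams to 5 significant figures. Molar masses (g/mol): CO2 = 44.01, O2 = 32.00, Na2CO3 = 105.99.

Pure O2 = 687.05 × 0.8142 = 559.396 g.
n(O2) = 559.396 / 32.00 = 17.4811 mol.
Step 1 (O2:CO2 = 15:12): theoretical n(CO2) = 13.9849 mol; at 67.07% yield, n(CO2) = 9.37967 mol.
Step 2 (CO2:Na2CO3 = 1:1): theoretical n(Na2CO3) = 9.37967 mol, so theoretical mass = 9.37967 × 105.99 = 994.152 g.
At 93.40% yield, actual mass of Na2CO3 = 994.152 × 0.9340 = 928.538 g.

928.54 g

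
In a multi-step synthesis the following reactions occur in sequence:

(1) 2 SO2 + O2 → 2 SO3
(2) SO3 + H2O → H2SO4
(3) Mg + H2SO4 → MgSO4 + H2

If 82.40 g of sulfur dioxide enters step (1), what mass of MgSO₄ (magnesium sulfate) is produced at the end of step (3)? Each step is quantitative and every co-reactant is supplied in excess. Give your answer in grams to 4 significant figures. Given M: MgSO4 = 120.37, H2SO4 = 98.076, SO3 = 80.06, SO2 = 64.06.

154.8 g

n(SO2) = 82.40 / 64.06 = 1.2863 mol.
Reaction (1): SO2→SO3 ratio 2:2 ⇒ n(SO3) = 1.2863 mol.
Reaction (2): SO3→H2SO4 ratio 1:1 ⇒ n(H2SO4) = 1.2863 mol.
Reaction (3): H2SO4→MgSO4 ratio 1:1 ⇒ n(MgSO4) = 1.2863 mol.
Mass of MgSO4 = 1.2863 × 120.37 = 154.83 g.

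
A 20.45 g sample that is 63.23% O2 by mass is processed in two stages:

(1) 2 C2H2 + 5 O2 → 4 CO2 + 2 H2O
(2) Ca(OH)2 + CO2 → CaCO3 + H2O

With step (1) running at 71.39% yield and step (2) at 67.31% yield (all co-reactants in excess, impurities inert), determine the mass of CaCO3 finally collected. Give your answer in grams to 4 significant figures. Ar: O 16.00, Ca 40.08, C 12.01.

Pure O2 = 20.45 × 0.6323 = 12.931 g.
M(O2) = 2(16.00) = 32.00 g/mol.
M(CaCO3) = 40.08 + 12.01 + 3(16.00) = 100.09 g/mol.
n(O2) = 12.931 / 32.00 = 0.40408 mol.
Step 1 (O2:CO2 = 5:4): theoretical n(CO2) = 0.32326 mol; at 71.39% yield, n(CO2) = 0.23078 mol.
Step 2 (CO2:CaCO3 = 1:1): theoretical n(CaCO3) = 0.23078 mol, so theoretical mass = 0.23078 × 100.09 = 23.099 g.
At 67.31% yield, actual mass of CaCO3 = 23.099 × 0.6731 = 15.548 g.

15.55 g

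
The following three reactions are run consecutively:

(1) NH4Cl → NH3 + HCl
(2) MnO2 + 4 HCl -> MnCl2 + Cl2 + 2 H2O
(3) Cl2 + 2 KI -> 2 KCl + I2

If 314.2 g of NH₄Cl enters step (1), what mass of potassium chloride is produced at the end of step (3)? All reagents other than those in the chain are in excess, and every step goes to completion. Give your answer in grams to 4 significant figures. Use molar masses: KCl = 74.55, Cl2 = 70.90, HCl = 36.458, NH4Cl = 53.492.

218.9 g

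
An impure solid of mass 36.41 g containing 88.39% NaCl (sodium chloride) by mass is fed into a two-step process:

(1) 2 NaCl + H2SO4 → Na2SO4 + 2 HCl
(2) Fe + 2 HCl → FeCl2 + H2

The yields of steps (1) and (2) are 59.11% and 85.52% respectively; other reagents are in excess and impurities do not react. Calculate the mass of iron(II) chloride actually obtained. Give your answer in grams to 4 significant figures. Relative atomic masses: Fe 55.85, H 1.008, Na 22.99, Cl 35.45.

17.64 g

Pure NaCl = 36.41 × 0.8839 = 32.183 g.
M(NaCl) = 22.99 + 35.45 = 58.44 g/mol.
M(FeCl2) = 55.85 + 2(35.45) = 126.75 g/mol.
n(NaCl) = 32.183 / 58.44 = 0.55070 mol.
Step 1 (NaCl:HCl = 2:2): theoretical n(HCl) = 0.55070 mol; at 59.11% yield, n(HCl) = 0.32552 mol.
Step 2 (HCl:FeCl2 = 2:1): theoretical n(FeCl2) = 0.16276 mol, so theoretical mass = 0.16276 × 126.75 = 20.630 g.
At 85.52% yield, actual mass of FeCl2 = 20.630 × 0.8552 = 17.643 g.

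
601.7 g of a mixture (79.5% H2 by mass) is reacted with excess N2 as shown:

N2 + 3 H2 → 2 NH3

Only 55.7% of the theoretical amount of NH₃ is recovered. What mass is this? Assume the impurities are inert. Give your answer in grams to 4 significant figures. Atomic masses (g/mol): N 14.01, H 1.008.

1501 g

Pure H2 available = 601.7 g × 0.795 = 478.35 g.
M(H2) = 2(1.008) = 2.016 g/mol.
M(NH3) = 14.01 + 3(1.008) = 17.034 g/mol.
n(H2) = 478.35 g / 2.016 g/mol = 237.28 mol.
From the equation the H2:NH3 mole ratio is 3:2, so n(NH3) = 237.28 × 2/3 = 158.19 mol.
Mass of NH3 = 158.19 mol × 17.034 g/mol = 2694.5 g.
Actual mass collected = 2694.5 g × 0.557 = 1500.8 g.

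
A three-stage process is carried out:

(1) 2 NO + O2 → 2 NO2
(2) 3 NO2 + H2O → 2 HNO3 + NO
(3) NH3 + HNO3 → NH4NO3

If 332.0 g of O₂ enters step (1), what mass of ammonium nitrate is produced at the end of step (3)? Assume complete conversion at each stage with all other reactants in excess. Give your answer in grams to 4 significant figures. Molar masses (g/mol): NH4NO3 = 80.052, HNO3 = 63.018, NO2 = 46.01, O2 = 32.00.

1107 g

n(O2) = 332.0 / 32.00 = 10.375 mol.
Reaction (1): O2→NO2 ratio 1:2 ⇒ n(NO2) = 20.750 mol.
Reaction (2): NO2→HNO3 ratio 3:2 ⇒ n(HNO3) = 13.833 mol.
Reaction (3): HNO3→NH4NO3 ratio 1:1 ⇒ n(NH4NO3) = 13.833 mol.
Mass of NH4NO3 = 13.833 × 80.052 = 1107.4 g.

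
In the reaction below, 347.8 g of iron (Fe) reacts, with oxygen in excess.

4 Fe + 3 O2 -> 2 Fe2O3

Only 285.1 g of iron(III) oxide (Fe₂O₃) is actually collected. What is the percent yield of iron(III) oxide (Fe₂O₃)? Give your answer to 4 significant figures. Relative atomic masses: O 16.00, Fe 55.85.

M(Fe) = 55.85 g/mol.
M(Fe2O3) = 2(55.85) + 3(16.00) = 159.70 g/mol.
n(Fe) = 347.80 g / 55.85 g/mol = 6.2274 mol.
From the equation the Fe:Fe2O3 mole ratio is 4:2, so n(Fe2O3) = 6.2274 × 2/4 = 3.1137 mol.
Mass of Fe2O3 = 3.1137 mol × 159.70 g/mol = 497.26 g.
This is the theoretical yield. Percent yield = 285.1 g / 497.26 g × 100% = 57.334%.

57.33 %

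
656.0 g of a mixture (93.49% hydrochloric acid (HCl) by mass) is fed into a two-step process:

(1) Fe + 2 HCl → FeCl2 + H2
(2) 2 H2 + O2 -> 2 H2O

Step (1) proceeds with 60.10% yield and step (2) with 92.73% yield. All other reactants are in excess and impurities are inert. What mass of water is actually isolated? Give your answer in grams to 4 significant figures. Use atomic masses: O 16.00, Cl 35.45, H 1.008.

Pure HCl = 656.0 × 0.9349 = 613.29 g.
M(HCl) = 1.008 + 35.45 = 36.458 g/mol.
M(H2O) = 2(1.008) + 16.00 = 18.016 g/mol.
n(HCl) = 613.29 / 36.458 = 16.822 mol.
Step 1 (HCl:H2 = 2:1): theoretical n(H2) = 8.4110 mol; at 60.10% yield, n(H2) = 5.0550 mol.
Step 2 (H2:H2O = 2:2): theoretical n(H2O) = 5.0550 mol, so theoretical mass = 5.0550 × 18.016 = 91.071 g.
At 92.73% yield, actual mass of H2O = 91.071 × 0.9273 = 84.450 g.

84.45 g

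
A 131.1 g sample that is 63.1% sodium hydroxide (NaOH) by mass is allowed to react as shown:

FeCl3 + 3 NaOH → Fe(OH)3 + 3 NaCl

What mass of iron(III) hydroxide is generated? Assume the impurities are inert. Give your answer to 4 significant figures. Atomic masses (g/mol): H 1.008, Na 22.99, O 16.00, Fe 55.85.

73.68 g

Mass of pure NaOH = 131.1 g × 0.631 = 82.724 g.
M(NaOH) = 22.99 + 16.00 + 1.008 = 39.998 g/mol.
M(Fe(OH)3) = 55.85 + 3(16.00) + 3(1.008) = 106.874 g/mol.
n(NaOH) = 82.724 g / 39.998 g/mol = 2.0682 mol.
From the equation the NaOH:Fe(OH)3 mole ratio is 3:1, so n(Fe(OH)3) = 2.0682 × 1/3 = 0.68940 mol.
Mass of Fe(OH)3 = 0.68940 mol × 106.874 g/mol = 73.679 g.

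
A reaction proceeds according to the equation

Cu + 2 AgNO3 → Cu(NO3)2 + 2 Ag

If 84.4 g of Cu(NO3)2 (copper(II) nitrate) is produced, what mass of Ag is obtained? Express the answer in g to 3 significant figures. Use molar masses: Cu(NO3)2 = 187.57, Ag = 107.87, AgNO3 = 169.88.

n(Cu(NO3)2) = 84.40 g / 187.57 g/mol = 0.4500 mol.
From the equation the Cu(NO3)2:Ag mole ratio is 1:2, so n(Ag) = 0.4500 × 2/1 = 0.8999 mol.
Mass of Ag = 0.8999 mol × 107.87 g/mol = 97.08 g.

97.1 g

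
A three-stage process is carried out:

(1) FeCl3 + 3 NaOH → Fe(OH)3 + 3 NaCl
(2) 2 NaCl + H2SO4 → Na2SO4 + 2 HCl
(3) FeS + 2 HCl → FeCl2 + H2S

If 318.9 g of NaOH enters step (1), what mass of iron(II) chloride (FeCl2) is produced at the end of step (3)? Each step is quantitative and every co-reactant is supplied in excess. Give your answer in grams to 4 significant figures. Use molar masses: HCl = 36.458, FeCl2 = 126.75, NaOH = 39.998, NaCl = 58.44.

505.3 g

n(NaOH) = 318.9 / 39.998 = 7.9729 mol.
Reaction (1): NaOH→NaCl ratio 3:3 ⇒ n(NaCl) = 7.9729 mol.
Reaction (2): NaCl→HCl ratio 2:2 ⇒ n(HCl) = 7.9729 mol.
Reaction (3): HCl→FeCl2 ratio 2:1 ⇒ n(FeCl2) = 3.9864 mol.
Mass of FeCl2 = 3.9864 × 126.75 = 505.28 g.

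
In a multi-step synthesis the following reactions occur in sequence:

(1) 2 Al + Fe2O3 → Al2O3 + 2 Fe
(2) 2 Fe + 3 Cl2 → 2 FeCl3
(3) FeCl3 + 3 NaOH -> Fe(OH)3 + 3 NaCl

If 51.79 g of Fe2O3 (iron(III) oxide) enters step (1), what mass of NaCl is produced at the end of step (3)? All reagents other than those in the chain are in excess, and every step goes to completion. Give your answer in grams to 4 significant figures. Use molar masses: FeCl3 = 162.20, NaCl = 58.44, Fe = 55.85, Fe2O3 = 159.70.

n(Fe2O3) = 51.79 / 159.70 = 0.32430 mol.
Reaction (1): Fe2O3→Fe ratio 1:2 ⇒ n(Fe) = 0.64859 mol.
Reaction (2): Fe→FeCl3 ratio 2:2 ⇒ n(FeCl3) = 0.64859 mol.
Reaction (3): FeCl3→NaCl ratio 1:3 ⇒ n(NaCl) = 1.9458 mol.
Mass of NaCl = 1.9458 × 58.44 = 113.71 g.

113.7 g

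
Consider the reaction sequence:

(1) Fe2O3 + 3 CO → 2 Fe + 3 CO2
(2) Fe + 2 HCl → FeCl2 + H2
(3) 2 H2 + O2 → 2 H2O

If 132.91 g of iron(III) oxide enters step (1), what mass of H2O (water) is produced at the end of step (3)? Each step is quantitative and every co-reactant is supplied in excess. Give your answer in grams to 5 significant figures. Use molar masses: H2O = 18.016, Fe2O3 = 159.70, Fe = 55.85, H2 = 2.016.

29.988 g

n(Fe2O3) = 132.91 / 159.70 = 0.832248 mol.
Reaction (1): Fe2O3→Fe ratio 1:2 ⇒ n(Fe) = 1.66450 mol.
Reaction (2): Fe→H2 ratio 1:1 ⇒ n(H2) = 1.66450 mol.
Reaction (3): H2→H2O ratio 2:2 ⇒ n(H2O) = 1.66450 mol.
Mass of H2O = 1.66450 × 18.016 = 29.9876 g.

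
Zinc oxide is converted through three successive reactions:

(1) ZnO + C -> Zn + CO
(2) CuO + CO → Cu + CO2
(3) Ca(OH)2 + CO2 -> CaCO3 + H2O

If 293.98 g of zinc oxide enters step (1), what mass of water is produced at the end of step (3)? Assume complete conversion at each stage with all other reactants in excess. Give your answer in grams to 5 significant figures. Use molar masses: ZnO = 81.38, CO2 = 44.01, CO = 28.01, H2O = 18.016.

n(ZnO) = 293.98 / 81.38 = 3.61244 mol.
Reaction (1): ZnO→CO ratio 1:1 ⇒ n(CO) = 3.61244 mol.
Reaction (2): CO→CO2 ratio 1:1 ⇒ n(CO2) = 3.61244 mol.
Reaction (3): CO2→H2O ratio 1:1 ⇒ n(H2O) = 3.61244 mol.
Mass of H2O = 3.61244 × 18.016 = 65.0816 g.

65.082 g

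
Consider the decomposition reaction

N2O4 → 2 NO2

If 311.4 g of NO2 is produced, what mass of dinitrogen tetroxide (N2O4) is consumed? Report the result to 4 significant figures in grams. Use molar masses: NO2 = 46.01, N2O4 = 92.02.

311.4 g

n(NO2) = 311.40 g / 46.01 g/mol = 6.7681 mol.
From the equation the NO2:N2O4 mole ratio is 2:1, so n(N2O4) = 6.7681 × 1/2 = 3.3840 mol.
Mass of N2O4 = 3.3840 mol × 92.02 g/mol = 311.40 g.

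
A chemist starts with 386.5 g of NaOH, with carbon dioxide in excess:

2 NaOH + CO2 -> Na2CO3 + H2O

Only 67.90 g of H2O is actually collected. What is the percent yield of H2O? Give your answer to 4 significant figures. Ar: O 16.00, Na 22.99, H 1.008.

M(NaOH) = 22.99 + 16.00 + 1.008 = 39.998 g/mol.
M(H2O) = 2(1.008) + 16.00 = 18.016 g/mol.
n(NaOH) = 386.50 g / 39.998 g/mol = 9.6630 mol.
From the equation the NaOH:H2O mole ratio is 2:1, so n(H2O) = 9.6630 × 1/2 = 4.8315 mol.
Mass of H2O = 4.8315 mol × 18.016 g/mol = 87.044 g.
This is the theoretical yield. Percent yield = 67.90 g / 87.044 g × 100% = 78.006%.

78.01 %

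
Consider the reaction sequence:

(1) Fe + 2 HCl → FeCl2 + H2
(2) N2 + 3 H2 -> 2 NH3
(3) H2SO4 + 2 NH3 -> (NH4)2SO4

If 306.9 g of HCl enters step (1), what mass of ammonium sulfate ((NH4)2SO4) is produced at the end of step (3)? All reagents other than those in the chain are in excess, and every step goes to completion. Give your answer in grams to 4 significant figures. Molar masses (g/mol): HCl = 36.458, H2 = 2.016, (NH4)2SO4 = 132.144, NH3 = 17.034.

n(HCl) = 306.9 / 36.458 = 8.4179 mol.
Reaction (1): HCl→H2 ratio 2:1 ⇒ n(H2) = 4.2090 mol.
Reaction (2): H2→NH3 ratio 3:2 ⇒ n(NH3) = 2.8060 mol.
Reaction (3): NH3→(NH4)2SO4 ratio 2:1 ⇒ n((NH4)2SO4) = 1.4030 mol.
Mass of (NH4)2SO4 = 1.4030 × 132.144 = 185.40 g.

185.4 g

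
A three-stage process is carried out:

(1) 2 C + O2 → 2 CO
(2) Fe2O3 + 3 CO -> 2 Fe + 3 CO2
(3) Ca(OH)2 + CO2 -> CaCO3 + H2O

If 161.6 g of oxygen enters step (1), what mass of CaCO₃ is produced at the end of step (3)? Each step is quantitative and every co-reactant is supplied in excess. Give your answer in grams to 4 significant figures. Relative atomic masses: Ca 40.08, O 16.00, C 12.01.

1011 g

M(O2) = 2(16.00) = 32.00 g/mol.
M(CaCO3) = 40.08 + 12.01 + 3(16.00) = 100.09 g/mol.
n(O2) = 161.6 / 32.00 = 5.0500 mol.
Reaction (1): O2→CO ratio 1:2 ⇒ n(CO) = 10.100 mol.
Reaction (2): CO→CO2 ratio 3:3 ⇒ n(CO2) = 10.100 mol.
Reaction (3): CO2→CaCO3 ratio 1:1 ⇒ n(CaCO3) = 10.100 mol.
Mass of CaCO3 = 10.100 × 100.09 = 1010.9 g.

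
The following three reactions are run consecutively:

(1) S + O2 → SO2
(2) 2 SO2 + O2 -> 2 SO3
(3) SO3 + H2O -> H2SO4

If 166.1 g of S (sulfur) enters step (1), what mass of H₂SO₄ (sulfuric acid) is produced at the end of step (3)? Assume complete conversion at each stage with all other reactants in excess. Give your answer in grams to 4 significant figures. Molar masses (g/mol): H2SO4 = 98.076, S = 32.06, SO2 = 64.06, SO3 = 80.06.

n(S) = 166.1 / 32.06 = 5.1809 mol.
Reaction (1): S→SO2 ratio 1:1 ⇒ n(SO2) = 5.1809 mol.
Reaction (2): SO2→SO3 ratio 2:2 ⇒ n(SO3) = 5.1809 mol.
Reaction (3): SO3→H2SO4 ratio 1:1 ⇒ n(H2SO4) = 5.1809 mol.
Mass of H2SO4 = 5.1809 × 98.076 = 508.12 g.

508.1 g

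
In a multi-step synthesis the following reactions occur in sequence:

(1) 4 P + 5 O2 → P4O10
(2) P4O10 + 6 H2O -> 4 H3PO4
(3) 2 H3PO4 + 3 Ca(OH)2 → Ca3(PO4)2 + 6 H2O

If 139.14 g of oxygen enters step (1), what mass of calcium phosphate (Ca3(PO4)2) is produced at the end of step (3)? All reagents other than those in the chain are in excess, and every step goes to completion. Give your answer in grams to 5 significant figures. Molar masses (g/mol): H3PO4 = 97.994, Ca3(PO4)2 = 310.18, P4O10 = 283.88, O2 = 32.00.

n(O2) = 139.14 / 32.00 = 4.34812 mol.
Reaction (1): O2→P4O10 ratio 5:1 ⇒ n(P4O10) = 0.869625 mol.
Reaction (2): P4O10→H3PO4 ratio 1:4 ⇒ n(H3PO4) = 3.47850 mol.
Reaction (3): H3PO4→Ca3(PO4)2 ratio 2:1 ⇒ n(Ca3(PO4)2) = 1.73925 mol.
Mass of Ca3(PO4)2 = 1.73925 × 310.18 = 539.481 g.

539.48 g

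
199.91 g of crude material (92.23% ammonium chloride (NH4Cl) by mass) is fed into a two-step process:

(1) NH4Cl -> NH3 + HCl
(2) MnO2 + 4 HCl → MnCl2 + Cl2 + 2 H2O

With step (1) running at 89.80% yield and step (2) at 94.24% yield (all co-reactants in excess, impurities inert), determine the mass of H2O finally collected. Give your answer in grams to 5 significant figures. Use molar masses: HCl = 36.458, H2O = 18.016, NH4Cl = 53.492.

26.276 g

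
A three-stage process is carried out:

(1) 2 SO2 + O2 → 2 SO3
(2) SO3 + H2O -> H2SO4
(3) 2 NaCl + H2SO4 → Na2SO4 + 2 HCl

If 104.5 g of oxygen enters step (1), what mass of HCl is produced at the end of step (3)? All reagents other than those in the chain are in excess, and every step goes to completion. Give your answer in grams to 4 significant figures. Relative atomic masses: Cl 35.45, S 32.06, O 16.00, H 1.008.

476.2 g

M(O2) = 2(16.00) = 32.00 g/mol.
M(HCl) = 1.008 + 35.45 = 36.458 g/mol.
n(O2) = 104.5 / 32.00 = 3.2656 mol.
Reaction (1): O2→SO3 ratio 1:2 ⇒ n(SO3) = 6.5312 mol.
Reaction (2): SO3→H2SO4 ratio 1:1 ⇒ n(H2SO4) = 6.5312 mol.
Reaction (3): H2SO4→HCl ratio 1:2 ⇒ n(HCl) = 13.062 mol.
Mass of HCl = 13.062 × 36.458 = 476.23 g.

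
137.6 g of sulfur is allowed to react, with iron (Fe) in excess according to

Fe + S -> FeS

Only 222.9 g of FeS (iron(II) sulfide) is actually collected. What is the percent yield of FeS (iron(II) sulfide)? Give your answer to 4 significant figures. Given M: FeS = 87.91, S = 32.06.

59.08 %

n(S) = 137.60 g / 32.06 g/mol = 4.2920 mol.
From the equation the S:FeS mole ratio is 1:1, so n(FeS) = 4.2920 × 1/1 = 4.2920 mol.
Mass of FeS = 4.2920 mol × 87.91 g/mol = 377.31 g.
This is the theoretical yield. Percent yield = 222.9 g / 377.31 g × 100% = 59.077%.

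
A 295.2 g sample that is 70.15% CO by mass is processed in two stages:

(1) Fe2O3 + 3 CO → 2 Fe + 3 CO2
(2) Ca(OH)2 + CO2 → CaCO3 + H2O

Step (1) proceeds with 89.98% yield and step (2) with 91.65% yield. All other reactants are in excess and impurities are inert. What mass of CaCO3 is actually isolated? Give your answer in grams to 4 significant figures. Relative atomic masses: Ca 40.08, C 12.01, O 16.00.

610.2 g

Pure CO = 295.2 × 0.7015 = 207.08 g.
M(CO) = 12.01 + 16.00 = 28.01 g/mol.
M(CaCO3) = 40.08 + 12.01 + 3(16.00) = 100.09 g/mol.
n(CO) = 207.08 / 28.01 = 7.3932 mol.
Step 1 (CO:CO2 = 3:3): theoretical n(CO2) = 7.3932 mol; at 89.98% yield, n(CO2) = 6.6524 mol.
Step 2 (CO2:CaCO3 = 1:1): theoretical n(CaCO3) = 6.6524 mol, so theoretical mass = 6.6524 × 100.09 = 665.84 g.
At 91.65% yield, actual mass of CaCO3 = 665.84 × 0.9165 = 610.24 g.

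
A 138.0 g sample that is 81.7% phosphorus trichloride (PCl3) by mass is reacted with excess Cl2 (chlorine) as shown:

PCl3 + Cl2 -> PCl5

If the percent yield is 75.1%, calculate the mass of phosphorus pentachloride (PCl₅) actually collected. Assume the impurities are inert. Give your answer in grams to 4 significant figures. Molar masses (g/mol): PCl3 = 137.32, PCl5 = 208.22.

Pure PCl3 available = 138.0 g × 0.817 = 112.75 g.
n(PCl3) = 112.75 g / 137.32 g/mol = 0.82105 mol.
From the equation the PCl3:PCl5 mole ratio is 1:1, so n(PCl5) = 0.82105 × 1/1 = 0.82105 mol.
Mass of PCl5 = 0.82105 mol × 208.22 g/mol = 170.96 g.
Actual mass collected = 170.96 g × 0.751 = 128.39 g.

128.4 g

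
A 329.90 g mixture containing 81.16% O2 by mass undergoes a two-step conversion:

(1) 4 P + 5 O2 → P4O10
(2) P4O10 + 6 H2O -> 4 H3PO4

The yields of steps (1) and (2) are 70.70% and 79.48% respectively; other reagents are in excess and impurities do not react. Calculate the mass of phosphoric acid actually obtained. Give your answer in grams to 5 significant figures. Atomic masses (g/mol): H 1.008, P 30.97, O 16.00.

Pure O2 = 329.90 × 0.8116 = 267.747 g.
M(O2) = 2(16.00) = 32.00 g/mol.
M(H3PO4) = 3(1.008) + 30.97 + 4(16.00) = 97.994 g/mol.
n(O2) = 267.747 / 32.00 = 8.36709 mol.
Step 1 (O2:P4O10 = 5:1): theoretical n(P4O10) = 1.67342 mol; at 70.70% yield, n(P4O10) = 1.18311 mol.
Step 2 (P4O10:H3PO4 = 1:4): theoretical n(H3PO4) = 4.73243 mol, so theoretical mass = 4.73243 × 97.994 = 463.749 g.
At 79.48% yield, actual mass of H3PO4 = 463.749 × 0.7948 = 368.588 g.

368.59 g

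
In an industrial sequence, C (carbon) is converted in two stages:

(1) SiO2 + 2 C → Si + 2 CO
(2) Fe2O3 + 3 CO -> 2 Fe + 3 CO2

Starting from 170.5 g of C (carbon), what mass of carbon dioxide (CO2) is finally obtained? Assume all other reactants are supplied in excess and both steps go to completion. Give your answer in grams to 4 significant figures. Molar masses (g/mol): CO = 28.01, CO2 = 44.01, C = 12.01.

n(C) = 170.50 / 12.01 = 14.197 mol.
Step 1 gives a 2:2 ratio of C to CO, so n(CO) = 14.197 mol.
In step 2 the CO:CO2 ratio is 3:3, so n(CO2) = 14.197 mol.
Mass of CO2 = 14.197 × 44.01 = 624.79 g.

624.8 g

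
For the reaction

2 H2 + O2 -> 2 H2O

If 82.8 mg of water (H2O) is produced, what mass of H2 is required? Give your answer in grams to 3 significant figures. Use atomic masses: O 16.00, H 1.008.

M(H2O) = 2(1.008) + 16.00 = 18.016 g/mol.
M(H2) = 2(1.008) = 2.016 g/mol.
Convert: 82.8 mg = 0.08280 g.
n(H2O) = 0.08280 g / 18.016 g/mol = 0.004596 mol.
From the equation the H2O:H2 mole ratio is 2:2, so n(H2) = 0.004596 × 2/2 = 0.004596 mol.
Mass of H2 = 0.004596 mol × 2.016 g/mol = 0.009265 g.

0.00927 g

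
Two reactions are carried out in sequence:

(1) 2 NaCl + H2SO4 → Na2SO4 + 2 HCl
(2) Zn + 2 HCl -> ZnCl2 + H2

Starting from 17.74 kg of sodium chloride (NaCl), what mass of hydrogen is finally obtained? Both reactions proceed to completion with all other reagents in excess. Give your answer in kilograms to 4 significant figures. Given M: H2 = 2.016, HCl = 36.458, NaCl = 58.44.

17.74 kg = 17740 g.
n(NaCl) = 17740 / 58.44 = 303.56 mol.
Step 1 gives a 2:2 ratio of NaCl to HCl, so n(HCl) = 303.56 mol.
In step 2 the HCl:H2 ratio is 2:1, so n(H2) = 151.78 mol.
Mass of H2 = 151.78 × 2.016 = 305.99 g = 0.3060 kg.

0.3060 kg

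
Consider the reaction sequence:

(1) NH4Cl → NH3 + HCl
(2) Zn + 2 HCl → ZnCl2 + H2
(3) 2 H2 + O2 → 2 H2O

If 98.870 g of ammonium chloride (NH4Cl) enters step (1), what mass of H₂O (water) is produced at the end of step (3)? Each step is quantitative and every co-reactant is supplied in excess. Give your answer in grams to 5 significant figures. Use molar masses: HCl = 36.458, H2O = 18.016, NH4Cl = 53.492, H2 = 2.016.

n(NH4Cl) = 98.870 / 53.492 = 1.84831 mol.
Reaction (1): NH4Cl→HCl ratio 1:1 ⇒ n(HCl) = 1.84831 mol.
Reaction (2): HCl→H2 ratio 2:1 ⇒ n(H2) = 0.924157 mol.
Reaction (3): H2→H2O ratio 2:2 ⇒ n(H2O) = 0.924157 mol.
Mass of H2O = 0.924157 × 18.016 = 16.6496 g.

16.650 g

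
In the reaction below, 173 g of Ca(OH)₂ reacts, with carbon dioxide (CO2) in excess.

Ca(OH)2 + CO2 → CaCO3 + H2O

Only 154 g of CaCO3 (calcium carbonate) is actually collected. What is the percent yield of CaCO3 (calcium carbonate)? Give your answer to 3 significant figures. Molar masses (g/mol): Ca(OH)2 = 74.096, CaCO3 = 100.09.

65.9 %

n(Ca(OH)2) = 173.0 g / 74.096 g/mol = 2.335 mol.
From the equation the Ca(OH)2:CaCO3 mole ratio is 1:1, so n(CaCO3) = 2.335 × 1/1 = 2.335 mol.
Mass of CaCO3 = 2.335 mol × 100.09 g/mol = 233.7 g.
This is the theoretical yield. Percent yield = 154 g / 233.7 g × 100% = 65.90%.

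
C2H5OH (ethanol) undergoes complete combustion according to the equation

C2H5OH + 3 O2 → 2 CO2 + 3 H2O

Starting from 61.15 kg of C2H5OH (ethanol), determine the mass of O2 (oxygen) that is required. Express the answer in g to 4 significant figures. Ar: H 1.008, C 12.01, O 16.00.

127400 g

M(C2H5OH) = 2(12.01) + 6(1.008) + 16.00 = 46.068 g/mol.
M(O2) = 2(16.00) = 32.00 g/mol.
Convert: 61.15 kg = 61150 g.
n(C2H5OH) = 61150 g / 46.068 g/mol = 1327.4 mol.
From the equation the C2H5OH:O2 mole ratio is 1:3, so n(O2) = 1327.4 × 3/1 = 3982.2 mol.
Mass of O2 = 3982.2 mol × 32.00 g/mol = 127430 g.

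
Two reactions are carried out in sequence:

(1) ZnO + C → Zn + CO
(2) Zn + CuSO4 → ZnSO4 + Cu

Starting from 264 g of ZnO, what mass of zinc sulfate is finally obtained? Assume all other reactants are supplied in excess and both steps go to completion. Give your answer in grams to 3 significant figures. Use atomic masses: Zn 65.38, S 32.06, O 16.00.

M(ZnO) = 65.38 + 16.00 = 81.38 g/mol.
M(ZnSO4) = 65.38 + 32.06 + 4(16.00) = 161.44 g/mol.
n(ZnO) = 264.0 / 81.38 = 3.244 mol.
Step 1 gives a 1:1 ratio of ZnO to Zn, so n(Zn) = 3.244 mol.
In step 2 the Zn:ZnSO4 ratio is 1:1, so n(ZnSO4) = 3.244 mol.
Mass of ZnSO4 = 3.244 × 161.44 = 523.7 g.

524 g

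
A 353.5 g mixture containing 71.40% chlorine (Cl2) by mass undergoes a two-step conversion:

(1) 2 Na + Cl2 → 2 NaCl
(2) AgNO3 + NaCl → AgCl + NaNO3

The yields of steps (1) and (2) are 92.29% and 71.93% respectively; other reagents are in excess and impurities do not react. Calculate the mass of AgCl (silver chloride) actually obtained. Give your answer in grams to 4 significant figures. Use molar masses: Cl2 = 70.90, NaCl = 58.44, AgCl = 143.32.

Pure Cl2 = 353.5 × 0.7140 = 252.40 g.
n(Cl2) = 252.40 / 70.90 = 3.5599 mol.
Step 1 (Cl2:NaCl = 1:2): theoretical n(NaCl) = 7.1199 mol; at 92.29% yield, n(NaCl) = 6.5709 mol.
Step 2 (NaCl:AgCl = 1:1): theoretical n(AgCl) = 6.5709 mol, so theoretical mass = 6.5709 × 143.32 = 941.74 g.
At 71.93% yield, actual mass of AgCl = 941.74 × 0.7193 = 677.40 g.

677.4 g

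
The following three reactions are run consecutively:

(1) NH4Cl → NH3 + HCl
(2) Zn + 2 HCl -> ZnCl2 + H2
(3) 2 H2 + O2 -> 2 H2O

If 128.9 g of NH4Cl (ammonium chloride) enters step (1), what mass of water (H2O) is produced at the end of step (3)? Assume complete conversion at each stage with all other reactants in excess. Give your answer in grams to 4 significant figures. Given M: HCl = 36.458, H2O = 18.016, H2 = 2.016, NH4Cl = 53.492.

n(NH4Cl) = 128.9 / 53.492 = 2.4097 mol.
Reaction (1): NH4Cl→HCl ratio 1:1 ⇒ n(HCl) = 2.4097 mol.
Reaction (2): HCl→H2 ratio 2:1 ⇒ n(H2) = 1.2049 mol.
Reaction (3): H2→H2O ratio 2:2 ⇒ n(H2O) = 1.2049 mol.
Mass of H2O = 1.2049 × 18.016 = 21.707 g.

21.71 g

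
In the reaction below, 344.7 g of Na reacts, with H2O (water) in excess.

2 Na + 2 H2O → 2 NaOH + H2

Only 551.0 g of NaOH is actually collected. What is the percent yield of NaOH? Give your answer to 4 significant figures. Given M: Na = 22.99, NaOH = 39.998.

91.88 %

n(Na) = 344.70 g / 22.99 g/mol = 14.993 mol.
From the equation the Na:NaOH mole ratio is 2:2, so n(NaOH) = 14.993 × 2/2 = 14.993 mol.
Mass of NaOH = 14.993 mol × 39.998 g/mol = 599.71 g.
This is the theoretical yield. Percent yield = 551.0 g / 599.71 g × 100% = 91.878%.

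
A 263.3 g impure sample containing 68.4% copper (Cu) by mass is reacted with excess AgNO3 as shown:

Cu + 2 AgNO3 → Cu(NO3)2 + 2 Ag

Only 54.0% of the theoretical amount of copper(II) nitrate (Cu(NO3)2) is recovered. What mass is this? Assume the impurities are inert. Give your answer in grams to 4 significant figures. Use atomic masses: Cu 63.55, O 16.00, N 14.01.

Pure Cu available = 263.3 g × 0.684 = 180.10 g.
M(Cu) = 63.55 g/mol.
M(Cu(NO3)2) = 63.55 + 2(14.01) + 6(16.00) = 187.57 g/mol.
n(Cu) = 180.10 g / 63.55 g/mol = 2.8339 mol.
From the equation the Cu:Cu(NO3)2 mole ratio is 1:1, so n(Cu(NO3)2) = 2.8339 × 1/1 = 2.8339 mol.
Mass of Cu(NO3)2 = 2.8339 mol × 187.57 g/mol = 531.56 g.
Actual mass collected = 531.56 g × 0.540 = 287.04 g.

287.0 g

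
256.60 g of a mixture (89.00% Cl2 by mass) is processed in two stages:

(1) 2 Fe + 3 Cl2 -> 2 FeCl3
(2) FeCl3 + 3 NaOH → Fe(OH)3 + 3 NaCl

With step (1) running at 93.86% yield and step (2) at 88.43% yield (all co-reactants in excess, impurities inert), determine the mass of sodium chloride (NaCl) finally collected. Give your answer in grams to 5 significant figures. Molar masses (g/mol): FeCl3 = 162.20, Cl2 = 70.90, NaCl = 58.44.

312.48 g

Pure Cl2 = 256.60 × 0.8900 = 228.374 g.
n(Cl2) = 228.374 / 70.90 = 3.22107 mol.
Step 1 (Cl2:FeCl3 = 3:2): theoretical n(FeCl3) = 2.14738 mol; at 93.86% yield, n(FeCl3) = 2.01553 mol.
Step 2 (FeCl3:NaCl = 1:3): theoretical n(NaCl) = 6.04660 mol, so theoretical mass = 6.04660 × 58.44 = 353.363 g.
At 88.43% yield, actual mass of NaCl = 353.363 × 0.8843 = 312.479 g.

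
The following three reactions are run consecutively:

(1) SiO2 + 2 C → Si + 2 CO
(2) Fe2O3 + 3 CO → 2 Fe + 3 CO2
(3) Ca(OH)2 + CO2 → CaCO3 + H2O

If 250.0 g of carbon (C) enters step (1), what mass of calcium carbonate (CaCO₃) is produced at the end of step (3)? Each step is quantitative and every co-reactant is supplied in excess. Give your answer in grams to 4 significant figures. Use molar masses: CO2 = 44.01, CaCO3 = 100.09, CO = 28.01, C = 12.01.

n(C) = 250.0 / 12.01 = 20.816 mol.
Reaction (1): C→CO ratio 2:2 ⇒ n(CO) = 20.816 mol.
Reaction (2): CO→CO2 ratio 3:3 ⇒ n(CO2) = 20.816 mol.
Reaction (3): CO2→CaCO3 ratio 1:1 ⇒ n(CaCO3) = 20.816 mol.
Mass of CaCO3 = 20.816 × 100.09 = 2083.5 g.

2083 g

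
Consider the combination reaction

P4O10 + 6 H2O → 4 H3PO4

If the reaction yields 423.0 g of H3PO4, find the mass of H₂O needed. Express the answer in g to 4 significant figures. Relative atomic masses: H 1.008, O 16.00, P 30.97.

M(H3PO4) = 3(1.008) + 30.97 + 4(16.00) = 97.994 g/mol.
M(H2O) = 2(1.008) + 16.00 = 18.016 g/mol.
n(H3PO4) = 423.00 g / 97.994 g/mol = 4.3166 mol.
From the equation the H3PO4:H2O mole ratio is 4:6, so n(H2O) = 4.3166 × 6/4 = 6.4749 mol.
Mass of H2O = 6.4749 mol × 18.016 g/mol = 116.65 g.

116.7 g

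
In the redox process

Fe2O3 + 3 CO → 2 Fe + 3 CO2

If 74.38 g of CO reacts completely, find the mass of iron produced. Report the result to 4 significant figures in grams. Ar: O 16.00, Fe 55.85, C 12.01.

98.87 g

M(CO) = 12.01 + 16.00 = 28.01 g/mol.
M(Fe) = 55.85 g/mol.
n(CO) = 74.380 g / 28.01 g/mol = 2.6555 mol.
From the equation the CO:Fe mole ratio is 3:2, so n(Fe) = 2.6555 × 2/3 = 1.7703 mol.
Mass of Fe = 1.7703 mol × 55.85 g/mol = 98.872 g.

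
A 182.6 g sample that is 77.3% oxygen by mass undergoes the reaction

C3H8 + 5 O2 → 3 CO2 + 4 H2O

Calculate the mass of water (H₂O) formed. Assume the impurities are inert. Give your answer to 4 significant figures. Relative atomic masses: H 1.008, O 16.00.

63.57 g

Mass of pure O2 = 182.6 g × 0.773 = 141.15 g.
M(O2) = 2(16.00) = 32.00 g/mol.
M(H2O) = 2(1.008) + 16.00 = 18.016 g/mol.
n(O2) = 141.15 g / 32.00 g/mol = 4.4109 mol.
From the equation the O2:H2O mole ratio is 5:4, so n(H2O) = 4.4109 × 4/5 = 3.5287 mol.
Mass of H2O = 3.5287 mol × 18.016 g/mol = 63.574 g.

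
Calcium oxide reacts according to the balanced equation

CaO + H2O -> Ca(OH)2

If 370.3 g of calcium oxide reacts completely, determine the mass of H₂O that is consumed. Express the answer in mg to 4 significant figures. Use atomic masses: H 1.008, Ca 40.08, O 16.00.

119000 mg

M(CaO) = 40.08 + 16.00 = 56.08 g/mol.
M(H2O) = 2(1.008) + 16.00 = 18.016 g/mol.
n(CaO) = 370.30 g / 56.08 g/mol = 6.6031 mol.
From the equation the CaO:H2O mole ratio is 1:1, so n(H2O) = 6.6031 × 1/1 = 6.6031 mol.
Mass of H2O = 6.6031 mol × 18.016 g/mol = 118.96 g.
Converting to mg: 118.96 g = 119000 mg.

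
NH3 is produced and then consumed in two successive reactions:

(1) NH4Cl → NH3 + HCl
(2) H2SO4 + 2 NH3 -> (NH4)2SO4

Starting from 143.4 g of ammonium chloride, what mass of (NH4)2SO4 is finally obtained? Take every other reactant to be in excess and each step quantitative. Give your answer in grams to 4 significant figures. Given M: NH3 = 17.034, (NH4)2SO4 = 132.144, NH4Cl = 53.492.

177.1 g

n(NH4Cl) = 143.40 / 53.492 = 2.6808 mol.
Step 1 gives a 1:1 ratio of NH4Cl to NH3, so n(NH3) = 2.6808 mol.
In step 2 the NH3:(NH4)2SO4 ratio is 2:1, so n((NH4)2SO4) = 1.3404 mol.
Mass of (NH4)2SO4 = 1.3404 × 132.144 = 177.12 g.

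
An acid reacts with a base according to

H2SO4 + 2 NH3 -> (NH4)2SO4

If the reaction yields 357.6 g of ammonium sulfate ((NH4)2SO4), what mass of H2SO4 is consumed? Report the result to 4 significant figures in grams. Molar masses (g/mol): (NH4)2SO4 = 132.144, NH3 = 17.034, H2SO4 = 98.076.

265.4 g

n((NH4)2SO4) = 357.60 g / 132.144 g/mol = 2.7061 mol.
From the equation the (NH4)2SO4:H2SO4 mole ratio is 1:1, so n(H2SO4) = 2.7061 × 1/1 = 2.7061 mol.
Mass of H2SO4 = 2.7061 mol × 98.076 g/mol = 265.41 g.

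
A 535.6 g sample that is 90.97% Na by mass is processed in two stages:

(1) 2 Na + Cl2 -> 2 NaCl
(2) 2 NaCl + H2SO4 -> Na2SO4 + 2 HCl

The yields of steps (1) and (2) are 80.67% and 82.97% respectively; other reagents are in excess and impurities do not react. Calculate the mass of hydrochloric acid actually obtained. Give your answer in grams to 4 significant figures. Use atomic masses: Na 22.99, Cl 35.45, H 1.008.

Pure Na = 535.6 × 0.9097 = 487.24 g.
M(Na) = 22.99 g/mol.
M(HCl) = 1.008 + 35.45 = 36.458 g/mol.
n(Na) = 487.24 / 22.99 = 21.193 mol.
Step 1 (Na:NaCl = 2:2): theoretical n(NaCl) = 21.193 mol; at 80.67% yield, n(NaCl) = 17.097 mol.
Step 2 (NaCl:HCl = 2:2): theoretical n(HCl) = 17.097 mol, so theoretical mass = 17.097 × 36.458 = 623.31 g.
At 82.97% yield, actual mass of HCl = 623.31 × 0.8297 = 517.16 g.

517.2 g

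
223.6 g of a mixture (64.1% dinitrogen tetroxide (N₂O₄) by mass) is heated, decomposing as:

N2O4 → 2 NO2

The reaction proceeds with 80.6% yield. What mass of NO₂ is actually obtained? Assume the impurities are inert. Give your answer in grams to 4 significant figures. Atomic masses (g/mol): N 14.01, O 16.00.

115.5 g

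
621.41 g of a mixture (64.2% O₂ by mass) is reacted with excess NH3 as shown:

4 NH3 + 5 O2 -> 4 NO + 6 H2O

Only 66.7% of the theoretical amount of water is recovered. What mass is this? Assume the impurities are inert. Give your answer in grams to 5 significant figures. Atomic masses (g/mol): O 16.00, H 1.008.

179.77 g

Pure O2 available = 621.41 g × 0.642 = 398.945 g.
M(O2) = 2(16.00) = 32.00 g/mol.
M(H2O) = 2(1.008) + 16.00 = 18.016 g/mol.
n(O2) = 398.945 g / 32.00 g/mol = 12.4670 mol.
From the equation the O2:H2O mole ratio is 5:6, so n(H2O) = 12.4670 × 6/5 = 14.9604 mol.
Mass of H2O = 14.9604 mol × 18.016 g/mol = 269.527 g.
Actual mass collected = 269.527 g × 0.667 = 179.775 g.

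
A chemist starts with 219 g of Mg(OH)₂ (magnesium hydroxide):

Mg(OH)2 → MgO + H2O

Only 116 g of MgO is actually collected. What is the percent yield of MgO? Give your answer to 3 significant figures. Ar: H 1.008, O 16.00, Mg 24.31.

76.6 %

M(Mg(OH)2) = 24.31 + 2(16.00) + 2(1.008) = 58.326 g/mol.
M(MgO) = 24.31 + 16.00 = 40.31 g/mol.
n(Mg(OH)2) = 219.0 g / 58.326 g/mol = 3.755 mol.
From the equation the Mg(OH)2:MgO mole ratio is 1:1, so n(MgO) = 3.755 × 1/1 = 3.755 mol.
Mass of MgO = 3.755 mol × 40.31 g/mol = 151.4 g.
This is the theoretical yield. Percent yield = 116 g / 151.4 g × 100% = 76.64%.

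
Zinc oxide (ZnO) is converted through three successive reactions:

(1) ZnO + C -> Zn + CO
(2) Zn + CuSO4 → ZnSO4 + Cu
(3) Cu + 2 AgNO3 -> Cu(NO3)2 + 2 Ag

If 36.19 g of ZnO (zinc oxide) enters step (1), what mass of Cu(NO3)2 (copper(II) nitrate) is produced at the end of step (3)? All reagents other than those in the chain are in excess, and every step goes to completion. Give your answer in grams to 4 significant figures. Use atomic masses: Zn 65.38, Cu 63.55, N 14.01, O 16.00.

M(ZnO) = 65.38 + 16.00 = 81.38 g/mol.
M(Cu(NO3)2) = 63.55 + 2(14.01) + 6(16.00) = 187.57 g/mol.
n(ZnO) = 36.19 / 81.38 = 0.44470 mol.
Reaction (1): ZnO→Zn ratio 1:1 ⇒ n(Zn) = 0.44470 mol.
Reaction (2): Zn→Cu ratio 1:1 ⇒ n(Cu) = 0.44470 mol.
Reaction (3): Cu→Cu(NO3)2 ratio 1:1 ⇒ n(Cu(NO3)2) = 0.44470 mol.
Mass of Cu(NO3)2 = 0.44470 × 187.57 = 83.413 g.

83.41 g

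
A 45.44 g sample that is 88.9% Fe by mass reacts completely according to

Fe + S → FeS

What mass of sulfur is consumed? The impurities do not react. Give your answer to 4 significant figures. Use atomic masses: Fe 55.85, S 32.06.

Mass of pure Fe = 45.44 g × 0.889 = 40.396 g.
M(Fe) = 55.85 g/mol.
M(S) = 32.06 g/mol.
n(Fe) = 40.396 g / 55.85 g/mol = 0.72330 mol.
From the equation the Fe:S mole ratio is 1:1, so n(S) = 0.72330 × 1/1 = 0.72330 mol.
Mass of S = 0.72330 mol × 32.06 g/mol = 23.189 g.

23.19 g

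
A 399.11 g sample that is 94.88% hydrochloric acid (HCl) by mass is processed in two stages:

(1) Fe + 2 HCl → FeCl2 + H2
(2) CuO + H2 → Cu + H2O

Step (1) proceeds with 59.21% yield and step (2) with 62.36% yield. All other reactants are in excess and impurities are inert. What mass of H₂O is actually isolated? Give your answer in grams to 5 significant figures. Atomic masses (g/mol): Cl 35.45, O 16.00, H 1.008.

34.546 g

Pure HCl = 399.11 × 0.9488 = 378.676 g.
M(HCl) = 1.008 + 35.45 = 36.458 g/mol.
M(H2O) = 2(1.008) + 16.00 = 18.016 g/mol.
n(HCl) = 378.676 / 36.458 = 10.3866 mol.
Step 1 (HCl:H2 = 2:1): theoretical n(H2) = 5.19331 mol; at 59.21% yield, n(H2) = 3.07496 mol.
Step 2 (H2:H2O = 1:1): theoretical n(H2O) = 3.07496 mol, so theoretical mass = 3.07496 × 18.016 = 55.3985 g.
At 62.36% yield, actual mass of H2O = 55.3985 × 0.6236 = 34.5465 g.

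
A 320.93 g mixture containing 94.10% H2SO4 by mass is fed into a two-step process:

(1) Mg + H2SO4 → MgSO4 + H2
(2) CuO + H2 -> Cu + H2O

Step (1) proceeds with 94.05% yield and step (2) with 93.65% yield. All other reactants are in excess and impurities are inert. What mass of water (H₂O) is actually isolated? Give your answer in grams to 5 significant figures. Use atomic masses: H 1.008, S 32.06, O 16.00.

48.861 g

Pure H2SO4 = 320.93 × 0.9410 = 301.995 g.
M(H2SO4) = 2(1.008) + 32.06 + 4(16.00) = 98.076 g/mol.
M(H2O) = 2(1.008) + 16.00 = 18.016 g/mol.
n(H2SO4) = 301.995 / 98.076 = 3.07920 mol.
Step 1 (H2SO4:H2 = 1:1): theoretical n(H2) = 3.07920 mol; at 94.05% yield, n(H2) = 2.89598 mol.
Step 2 (H2:H2O = 1:1): theoretical n(H2O) = 2.89598 mol, so theoretical mass = 2.89598 × 18.016 = 52.1740 g.
At 93.65% yield, actual mass of H2O = 52.1740 × 0.9365 = 48.8610 g.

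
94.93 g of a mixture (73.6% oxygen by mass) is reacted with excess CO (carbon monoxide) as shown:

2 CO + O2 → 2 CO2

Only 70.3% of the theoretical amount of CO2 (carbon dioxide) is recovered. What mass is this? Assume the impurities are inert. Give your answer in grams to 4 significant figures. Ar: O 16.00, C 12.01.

Pure O2 available = 94.93 g × 0.736 = 69.868 g.
M(O2) = 2(16.00) = 32.00 g/mol.
M(CO2) = 12.01 + 2(16.00) = 44.01 g/mol.
n(O2) = 69.868 g / 32.00 g/mol = 2.1834 mol.
From the equation the O2:CO2 mole ratio is 1:2, so n(CO2) = 2.1834 × 2/1 = 4.3668 mol.
Mass of CO2 = 4.3668 mol × 44.01 g/mol = 192.18 g.
Actual mass collected = 192.18 g × 0.703 = 135.10 g.

135.1 g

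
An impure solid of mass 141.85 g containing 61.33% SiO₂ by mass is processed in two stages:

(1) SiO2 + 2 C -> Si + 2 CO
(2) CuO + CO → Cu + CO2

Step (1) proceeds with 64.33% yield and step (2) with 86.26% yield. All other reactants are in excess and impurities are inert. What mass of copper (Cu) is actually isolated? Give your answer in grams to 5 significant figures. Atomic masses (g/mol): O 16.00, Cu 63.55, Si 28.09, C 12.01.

102.11 g

Pure SiO2 = 141.85 × 0.6133 = 86.9966 g.
M(SiO2) = 28.09 + 2(16.00) = 60.09 g/mol.
M(Cu) = 63.55 g/mol.
n(SiO2) = 86.9966 / 60.09 = 1.44777 mol.
Step 1 (SiO2:CO = 1:2): theoretical n(CO) = 2.89554 mol; at 64.33% yield, n(CO) = 1.86270 mol.
Step 2 (CO:Cu = 1:1): theoretical n(Cu) = 1.86270 mol, so theoretical mass = 1.86270 × 63.55 = 118.375 g.
At 86.26% yield, actual mass of Cu = 118.375 × 0.8626 = 102.110 g.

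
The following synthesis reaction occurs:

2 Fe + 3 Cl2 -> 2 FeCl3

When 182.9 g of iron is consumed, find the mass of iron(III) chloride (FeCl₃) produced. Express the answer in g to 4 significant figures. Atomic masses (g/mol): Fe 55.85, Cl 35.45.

531.2 g

M(Fe) = 55.85 g/mol.
M(FeCl3) = 55.85 + 3(35.45) = 162.20 g/mol.
n(Fe) = 182.90 g / 55.85 g/mol = 3.2748 mol.
From the equation the Fe:FeCl3 mole ratio is 2:2, so n(FeCl3) = 3.2748 × 2/2 = 3.2748 mol.
Mass of FeCl3 = 3.2748 mol × 162.20 g/mol = 531.18 g.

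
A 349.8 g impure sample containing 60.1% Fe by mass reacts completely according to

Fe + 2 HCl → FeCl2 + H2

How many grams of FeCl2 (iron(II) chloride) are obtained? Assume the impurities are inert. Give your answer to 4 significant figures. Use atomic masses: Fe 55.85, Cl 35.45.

Mass of pure Fe = 349.8 g × 0.601 = 210.23 g.
M(Fe) = 55.85 g/mol.
M(FeCl2) = 55.85 + 2(35.45) = 126.75 g/mol.
n(Fe) = 210.23 g / 55.85 g/mol = 3.7642 mol.
From the equation the Fe:FeCl2 mole ratio is 1:1, so n(FeCl2) = 3.7642 × 1/1 = 3.7642 mol.
Mass of FeCl2 = 3.7642 mol × 126.75 g/mol = 477.11 g.

477.1 g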